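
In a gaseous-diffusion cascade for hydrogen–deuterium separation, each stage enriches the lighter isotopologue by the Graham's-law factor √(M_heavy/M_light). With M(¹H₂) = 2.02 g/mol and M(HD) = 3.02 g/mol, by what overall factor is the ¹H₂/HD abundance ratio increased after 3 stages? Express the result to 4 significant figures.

Overall factor = α^3 with α = √(3.02/2.02), i.e. (3.02/2.02)^(3/2).
= 1.49505^(3/2) = 1.828.

1.828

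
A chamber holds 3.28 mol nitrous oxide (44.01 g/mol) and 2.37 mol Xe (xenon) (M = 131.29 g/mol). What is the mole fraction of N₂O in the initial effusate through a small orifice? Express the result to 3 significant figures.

0.705

The effusion rate of species i is ∝ p_i/√M_i ∝ n_i/√M_i.
Mole fraction of N₂O in the effusate = (n_N₂O/√M_N₂O) / (n_N₂O/√M_N₂O + n_Xe/√M_Xe)
= (3.28/√44.01) / (3.28/√44.01 + 2.37/√131.29) = 0.4944/(0.4944 + 0.2068) = 0.705.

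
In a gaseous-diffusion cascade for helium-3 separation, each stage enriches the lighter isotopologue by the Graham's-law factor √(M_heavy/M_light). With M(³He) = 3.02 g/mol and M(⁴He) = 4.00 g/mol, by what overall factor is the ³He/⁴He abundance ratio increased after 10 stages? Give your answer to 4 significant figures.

4.076

Each stage multiplies the ratio by α = √(4.00/3.02), so after 10 stages the overall factor is α^10 = (4.00/3.02)^(10/2).
= 1.32450^5 = 4.076.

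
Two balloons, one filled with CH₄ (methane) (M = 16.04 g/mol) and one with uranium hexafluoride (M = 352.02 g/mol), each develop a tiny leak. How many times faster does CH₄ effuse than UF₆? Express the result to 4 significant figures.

4.685

By Graham's law, rate_CH₄/rate_UF₆ = √(M_UF₆/M_CH₄) = √(352.02/16.04) = √21.95 = 4.685.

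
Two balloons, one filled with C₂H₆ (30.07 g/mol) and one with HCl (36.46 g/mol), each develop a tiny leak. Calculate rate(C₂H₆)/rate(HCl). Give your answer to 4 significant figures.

Graham's law gives rate_C₂H₆/rate_HCl = √(M_HCl/M_C₂H₆) = √(36.46/30.07) = √1.213 = 1.101.

1.101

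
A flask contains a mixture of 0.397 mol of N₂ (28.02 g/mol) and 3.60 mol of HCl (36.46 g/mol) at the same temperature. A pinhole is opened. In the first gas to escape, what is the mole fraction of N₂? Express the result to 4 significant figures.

Effusion rate of each component ∝ n_i/√M_i (partial pressure × 1/√M).
Mole fraction of N₂ in the effusate = (n_N₂/√M_N₂) / (n_N₂/√M_N₂ + n_HCl/√M_HCl)
= (0.397/√28.02) / (0.397/√28.02 + 3.60/√36.46) = 0.07500/(0.07500 + 0.5962) = 0.1117.

0.1117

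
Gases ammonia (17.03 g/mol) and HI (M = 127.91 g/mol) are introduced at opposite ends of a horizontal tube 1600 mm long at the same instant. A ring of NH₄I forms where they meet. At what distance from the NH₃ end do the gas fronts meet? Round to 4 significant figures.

1172 mm

In equal time, each gas travels a distance ∝ its rate ∝ 1/√M, so d_NH₃/d_HI = √(M_HI/M_NH₃) = √(127.91/17.03) = 2.741.
With d_NH₃ + d_HI = 1600 mm, d_HI = 1600/(1 + 2.741) = 427.7 mm.
d_NH₃ = 1600 − 427.7 = 1172 mm.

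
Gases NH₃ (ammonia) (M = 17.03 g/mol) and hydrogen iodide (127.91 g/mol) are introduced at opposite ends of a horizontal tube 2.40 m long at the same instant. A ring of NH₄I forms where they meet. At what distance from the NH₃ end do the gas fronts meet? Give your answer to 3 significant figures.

1.76 m

The fronts meet when d_NH₃ + d_HI = L with d_NH₃/d_HI = √(M_HI/M_NH₃) (Graham's law). Here √(M_HI/M_NH₃) = √(127.91/17.03) = 2.741.
With d_NH₃ + d_HI = 2.40 m, d_HI = 2.40/(1 + 2.741) = 0.6416 m.
d_NH₃ = 2.40 − 0.6416 = 1.76 m.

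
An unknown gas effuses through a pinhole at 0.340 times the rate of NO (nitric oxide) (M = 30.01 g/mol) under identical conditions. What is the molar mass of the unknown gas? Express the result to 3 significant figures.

Using Graham's law: rate_X/rate_NO = √(M_NO/M_X).
0.340 = √(30.01/M_X)
M_X = 30.01 / 0.340² = 30.01 / 0.1156 = 260 g/mol

260 g/mol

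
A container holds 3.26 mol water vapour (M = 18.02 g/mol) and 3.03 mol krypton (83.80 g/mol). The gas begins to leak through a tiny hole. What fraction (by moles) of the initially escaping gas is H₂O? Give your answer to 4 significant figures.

0.6988

Rate_i ∝ x_i/√M_i (Graham's law weighted by mole fraction), so the effusate composition follows n_i/√M_i.
Mole fraction of H₂O in the effusate = (n_H₂O/√M_H₂O) / (n_H₂O/√M_H₂O + n_Kr/√M_Kr)
= (3.26/√18.02) / (3.26/√18.02 + 3.03/√83.80) = 0.7680/(0.7680 + 0.3310) = 0.6988.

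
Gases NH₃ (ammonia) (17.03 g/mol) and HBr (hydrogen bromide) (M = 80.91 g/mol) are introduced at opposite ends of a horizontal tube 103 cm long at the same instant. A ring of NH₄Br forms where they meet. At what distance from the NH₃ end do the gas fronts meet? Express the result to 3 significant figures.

70.6 cm

Graham's law gives d_NH₃/d_HBr = rate_NH₃/rate_HBr = √(M_HBr/M_NH₃) = √(80.91/17.03) = 2.180.
With d_NH₃ + d_HBr = 103 cm, d_HBr = 103/(1 + 2.180) = 32.39 cm.
d_NH₃ = 103 − 32.39 = 70.6 cm.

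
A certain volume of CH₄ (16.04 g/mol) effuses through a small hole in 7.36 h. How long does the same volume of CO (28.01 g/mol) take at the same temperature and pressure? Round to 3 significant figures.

9.73 h

Since effusion rate ∝ 1/√M, t_CO/t_CH₄ = √(M_CO/M_CH₄) = √(28.01/16.04) = √1.746 = 1.321.
So the time for CO is 7.36 × 1.321 = 9.73 h.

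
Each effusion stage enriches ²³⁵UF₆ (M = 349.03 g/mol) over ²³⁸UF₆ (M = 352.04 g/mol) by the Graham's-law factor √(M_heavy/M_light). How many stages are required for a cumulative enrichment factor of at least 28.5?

With α = √(352.04/349.03) per stage, ln α = ½ ln(1.00862) = 0.004293.
Need α^N ≥ 28.5 ⇒ N ≥ ln(28.5) / ln α = 3.350 / 0.004293 = 780.23.
So at least 781 stages are needed.

781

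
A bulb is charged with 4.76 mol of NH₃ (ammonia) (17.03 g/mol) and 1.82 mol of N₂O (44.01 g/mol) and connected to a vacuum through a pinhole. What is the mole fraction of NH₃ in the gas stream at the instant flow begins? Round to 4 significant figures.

Effusion rate of each component ∝ n_i/√M_i (partial pressure × 1/√M).
Mole fraction of NH₃ in the effusate = (n_NH₃/√M_NH₃) / (n_NH₃/√M_NH₃ + n_N₂O/√M_N₂O)
= (4.76/√17.03) / (4.76/√17.03 + 1.82/√44.01) = 1.153/(1.153 + 0.2743) = 0.8079.

0.8079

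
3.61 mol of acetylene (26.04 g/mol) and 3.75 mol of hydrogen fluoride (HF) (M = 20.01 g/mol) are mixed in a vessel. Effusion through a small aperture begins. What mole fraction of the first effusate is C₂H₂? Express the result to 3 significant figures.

Rate_i ∝ x_i/√M_i (Graham's law weighted by mole fraction), so the effusate composition follows n_i/√M_i.
So x_C₂H₂ in the escaping gas = (n_C₂H₂/√M_C₂H₂) / Σ(n_i/√M_i)
= (3.61/√26.04) / (3.61/√26.04 + 3.75/√20.01) = 0.7074/(0.7074 + 0.8383) = 0.458.

0.458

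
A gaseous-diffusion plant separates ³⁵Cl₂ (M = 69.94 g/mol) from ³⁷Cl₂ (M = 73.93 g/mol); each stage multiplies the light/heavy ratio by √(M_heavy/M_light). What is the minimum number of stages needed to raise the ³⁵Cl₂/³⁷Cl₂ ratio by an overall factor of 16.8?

102

Single-stage factor α = √(73.93/69.94), so ln α = ½ ln(1.05705) = 0.02774.
Need α^N ≥ 16.8 ⇒ N ≥ ln(16.8) / ln α = 2.821 / 0.02774 = 101.71.
So at least 102 stages are needed.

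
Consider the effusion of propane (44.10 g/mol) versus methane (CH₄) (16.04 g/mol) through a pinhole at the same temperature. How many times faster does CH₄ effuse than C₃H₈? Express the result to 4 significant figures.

From Graham's law, rate_CH₄/rate_C₃H₈ = √(M_C₃H₈/M_CH₄) = √(44.10/16.04) = √2.749 = 1.658.

1.658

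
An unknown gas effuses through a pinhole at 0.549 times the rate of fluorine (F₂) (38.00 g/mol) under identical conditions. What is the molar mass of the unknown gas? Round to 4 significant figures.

Using Graham's law: rate_X/rate_F₂ = √(M_F₂/M_X).
0.549 = √(38.00/M_X)
M_X = 38.00 / 0.549² = 38.00 / 0.3014 = 126.1 g/mol

126.1 g/mol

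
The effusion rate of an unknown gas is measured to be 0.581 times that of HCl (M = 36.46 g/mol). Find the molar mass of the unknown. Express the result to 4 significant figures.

Since effusion rate ∝ 1/√M, rate_X/rate_HCl = √(M_HCl/M_X).
0.581 = √(36.46/M_X)
M_X = 36.46 / 0.581² = 36.46 / 0.3376 = 108.0 g/mol

108.0 g/mol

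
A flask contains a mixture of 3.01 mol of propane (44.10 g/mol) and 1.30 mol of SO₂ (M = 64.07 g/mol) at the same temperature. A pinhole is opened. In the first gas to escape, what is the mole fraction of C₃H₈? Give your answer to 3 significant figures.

0.736

The effusion rate of species i is ∝ p_i/√M_i ∝ n_i/√M_i.
Mole fraction of C₃H₈ in the effusate = (n_C₃H₈/√M_C₃H₈) / (n_C₃H₈/√M_C₃H₈ + n_SO₂/√M_SO₂)
= (3.01/√44.10) / (3.01/√44.10 + 1.30/√64.07) = 0.4533/(0.4533 + 0.1624) = 0.736.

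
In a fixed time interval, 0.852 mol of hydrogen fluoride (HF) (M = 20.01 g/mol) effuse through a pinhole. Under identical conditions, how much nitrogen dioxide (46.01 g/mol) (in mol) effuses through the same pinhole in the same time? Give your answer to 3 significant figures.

0.562 mol

By Graham's law, rate_NO₂/rate_HF = √(M_HF/M_NO₂) = √(20.01/46.01) = √0.4349 = 0.6595.
So the amount for NO₂ is 0.852 × 0.6595 = 0.562 mol.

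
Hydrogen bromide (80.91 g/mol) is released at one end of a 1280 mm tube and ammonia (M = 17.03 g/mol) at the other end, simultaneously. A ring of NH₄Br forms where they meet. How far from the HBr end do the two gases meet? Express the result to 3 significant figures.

Graham's law gives d_HBr/d_NH₃ = rate_HBr/rate_NH₃ = √(M_NH₃/M_HBr) = √(17.03/80.91) = 0.4588.
With d_HBr + d_NH₃ = 1280 mm, d_NH₃ = 1280/(1 + 0.4588) = 877.4 mm.
d_HBr = 1280 − 877.4 = 403 mm.

403 mm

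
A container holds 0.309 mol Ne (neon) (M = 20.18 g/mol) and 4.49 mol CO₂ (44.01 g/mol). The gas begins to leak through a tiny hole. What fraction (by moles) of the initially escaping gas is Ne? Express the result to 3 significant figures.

Each component's effusion rate ∝ (its partial pressure)·(1/√M) ∝ n_i/√M_i.
Mole fraction of Ne in the effusate = (n_Ne/√M_Ne) / (n_Ne/√M_Ne + n_CO₂/√M_CO₂)
= (0.309/√20.18) / (0.309/√20.18 + 4.49/√44.01) = 0.06879/(0.06879 + 0.6768) = 0.0923.

0.0923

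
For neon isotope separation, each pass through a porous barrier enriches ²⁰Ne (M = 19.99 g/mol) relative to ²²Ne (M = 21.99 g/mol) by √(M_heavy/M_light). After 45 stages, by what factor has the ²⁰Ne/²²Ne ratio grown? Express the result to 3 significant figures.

Overall factor = α^45 with α = √(21.99/19.99), i.e. (21.99/19.99)^(45/2).
= 1.10005^(45/2) = 8.55.

8.55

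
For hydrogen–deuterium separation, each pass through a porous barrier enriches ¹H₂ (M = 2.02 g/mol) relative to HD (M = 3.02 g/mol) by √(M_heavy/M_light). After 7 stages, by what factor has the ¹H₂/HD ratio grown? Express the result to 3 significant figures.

After 7 stages the ratio has grown by (√(3.02/2.02))^7 = (3.02/2.02)^(7/2).
= 1.49505^(7/2) = 4.09.

4.09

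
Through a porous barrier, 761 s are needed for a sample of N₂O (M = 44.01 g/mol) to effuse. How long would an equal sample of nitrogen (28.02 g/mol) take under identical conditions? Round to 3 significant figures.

By Graham's law, t_N₂/t_N₂O = √(M_N₂/M_N₂O) = √(28.02/44.01) = √0.6367 = 0.7979.
So the time for N₂ is 761 × 0.7979 = 607 s.

607 s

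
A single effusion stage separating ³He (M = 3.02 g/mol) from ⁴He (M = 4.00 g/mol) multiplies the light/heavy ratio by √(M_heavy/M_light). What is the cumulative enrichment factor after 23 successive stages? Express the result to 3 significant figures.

The single-stage factor is √(M_heavy/M_light), so 23 stages give [√(4.00/3.02)]^23 = (4.00/3.02)^(23/2).
= 1.32450^(23/2) = 25.3.

25.3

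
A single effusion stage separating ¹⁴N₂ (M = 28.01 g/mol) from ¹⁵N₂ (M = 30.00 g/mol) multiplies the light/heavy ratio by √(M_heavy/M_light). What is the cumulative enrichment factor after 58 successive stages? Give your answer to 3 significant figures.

After 58 stages the ratio has grown by (√(30.00/28.01))^58 = (30.00/28.01)^(58/2).
= 1.07105^29 = 7.32.

7.32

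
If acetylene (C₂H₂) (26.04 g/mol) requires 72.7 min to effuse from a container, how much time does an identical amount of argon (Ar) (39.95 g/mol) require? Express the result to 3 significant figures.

90.0 min

Using Graham's law: t_Ar/t_C₂H₂ = √(M_Ar/M_C₂H₂) = √(39.95/26.04) = √1.534 = 1.239.
So the time for Ar is 72.7 × 1.239 = 90.0 min.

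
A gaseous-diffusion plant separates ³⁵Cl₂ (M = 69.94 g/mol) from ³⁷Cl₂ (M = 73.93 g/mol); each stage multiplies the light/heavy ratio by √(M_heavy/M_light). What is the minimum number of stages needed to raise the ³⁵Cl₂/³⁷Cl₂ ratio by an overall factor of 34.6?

With α = √(73.93/69.94) per stage, ln α = ½ ln(1.05705) = 0.02774.
Need α^N ≥ 34.6 ⇒ N ≥ ln(34.6) / ln α = 3.544 / 0.02774 = 127.75.
So at least 128 stages are needed.

128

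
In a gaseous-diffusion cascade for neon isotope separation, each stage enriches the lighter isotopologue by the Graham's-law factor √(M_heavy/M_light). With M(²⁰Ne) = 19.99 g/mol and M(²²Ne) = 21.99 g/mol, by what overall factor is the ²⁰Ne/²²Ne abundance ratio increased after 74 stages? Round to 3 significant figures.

34.1

After 74 stages the ratio has grown by (√(21.99/19.99))^74 = (21.99/19.99)^(74/2).
= 1.10005^37 = 34.1.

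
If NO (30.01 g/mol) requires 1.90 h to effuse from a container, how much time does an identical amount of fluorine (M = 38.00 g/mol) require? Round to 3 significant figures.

Using Graham's law: t_F₂/t_NO = √(M_F₂/M_NO) = √(38.00/30.01) = √1.266 = 1.125.
So the time for F₂ is 1.90 × 1.125 = 2.14 h.

2.14 h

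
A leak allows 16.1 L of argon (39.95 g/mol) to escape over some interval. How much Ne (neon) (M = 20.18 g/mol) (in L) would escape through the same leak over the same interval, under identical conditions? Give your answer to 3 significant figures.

From Graham's law, rate_Ne/rate_Ar = √(M_Ar/M_Ne) = √(39.95/20.18) = √1.980 = 1.407.
So the volume for Ne is 16.1 × 1.407 = 22.7 L.

22.7 L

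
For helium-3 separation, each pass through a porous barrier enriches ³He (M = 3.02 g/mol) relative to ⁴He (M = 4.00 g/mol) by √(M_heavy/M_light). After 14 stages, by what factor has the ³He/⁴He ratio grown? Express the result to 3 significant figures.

7.15

The single-stage factor is √(M_heavy/M_light), so 14 stages give [√(4.00/3.02)]^14 = (4.00/3.02)^(14/2).
= 1.32450^7 = 7.15.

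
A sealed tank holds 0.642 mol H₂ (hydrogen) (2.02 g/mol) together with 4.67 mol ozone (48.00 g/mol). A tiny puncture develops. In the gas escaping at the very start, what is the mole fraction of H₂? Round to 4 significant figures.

0.4012

Effusion rate of each component ∝ n_i/√M_i (partial pressure × 1/√M).
Mole fraction of H₂ in the effusate = (n_H₂/√M_H₂) / (n_H₂/√M_H₂ + n_O₃/√M_O₃)
= (0.642/√2.02) / (0.642/√2.02 + 4.67/√48.00) = 0.4517/(0.4517 + 0.6741) = 0.4012.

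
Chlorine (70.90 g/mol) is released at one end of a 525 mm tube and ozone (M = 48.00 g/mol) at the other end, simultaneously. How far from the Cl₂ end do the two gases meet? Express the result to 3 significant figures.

The fronts meet when d_Cl₂ + d_O₃ = L with d_Cl₂/d_O₃ = √(M_O₃/M_Cl₂) (Graham's law). Here √(M_O₃/M_Cl₂) = √(48.00/70.90) = 0.8228.
With d_Cl₂ + d_O₃ = 525 mm, d_O₃ = 525/(1 + 0.8228) = 288.0 mm.
d_Cl₂ = 525 − 288.0 = 237 mm.

237 mm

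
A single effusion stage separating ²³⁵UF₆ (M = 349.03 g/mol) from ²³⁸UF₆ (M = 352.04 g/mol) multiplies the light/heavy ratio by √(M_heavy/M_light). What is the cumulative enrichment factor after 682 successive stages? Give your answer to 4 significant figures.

18.69

Each stage multiplies the ratio by α = √(352.04/349.03), so after 682 stages the overall factor is α^682 = (352.04/349.03)^(682/2).
= 1.00862^341 = 18.69.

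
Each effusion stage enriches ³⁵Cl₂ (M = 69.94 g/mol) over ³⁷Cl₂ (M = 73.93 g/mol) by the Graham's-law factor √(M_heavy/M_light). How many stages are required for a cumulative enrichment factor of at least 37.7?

131

Single-stage factor α = √(73.93/69.94), so ln α = ½ ln(1.05705) = 0.02774.
Need α^N ≥ 37.7 ⇒ N ≥ ln(37.7) / ln α = 3.630 / 0.02774 = 130.84.
Minimum whole number of stages: N = 131.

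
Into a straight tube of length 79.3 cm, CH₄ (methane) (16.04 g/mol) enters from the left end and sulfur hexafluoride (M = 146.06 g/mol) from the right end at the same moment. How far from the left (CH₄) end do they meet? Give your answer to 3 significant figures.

59.6 cm

The fronts meet when d_CH₄ + d_SF₆ = L with d_CH₄/d_SF₆ = √(M_SF₆/M_CH₄) (Graham's law). Here √(M_SF₆/M_CH₄) = √(146.06/16.04) = 3.018.
With d_CH₄ + d_SF₆ = 79.3 cm, d_SF₆ = 79.3/(1 + 3.018) = 19.74 cm.
d_CH₄ = 79.3 − 19.74 = 59.6 cm.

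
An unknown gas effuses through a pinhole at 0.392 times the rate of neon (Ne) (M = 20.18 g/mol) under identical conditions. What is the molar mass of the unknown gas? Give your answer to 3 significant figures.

131 g/mol

Using Graham's law: rate_X/rate_Ne = √(M_Ne/M_X).
0.392 = √(20.18/M_X)
M_X = 20.18 / 0.392² = 20.18 / 0.1537 = 131 g/mol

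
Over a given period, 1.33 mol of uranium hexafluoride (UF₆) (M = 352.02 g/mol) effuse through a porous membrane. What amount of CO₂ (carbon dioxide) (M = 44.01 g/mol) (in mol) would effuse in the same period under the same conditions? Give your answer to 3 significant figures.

Using Graham's law: rate_CO₂/rate_UF₆ = √(M_UF₆/M_CO₂) = √(352.02/44.01) = √7.999 = 2.828.
So the amount for CO₂ is 1.33 × 2.828 = 3.76 mol.

3.76 mol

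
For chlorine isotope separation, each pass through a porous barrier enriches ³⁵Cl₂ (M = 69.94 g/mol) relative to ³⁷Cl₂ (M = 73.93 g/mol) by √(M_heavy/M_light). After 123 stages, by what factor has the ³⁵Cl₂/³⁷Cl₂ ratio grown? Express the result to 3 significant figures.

30.3

Overall factor = α^123 with α = √(73.93/69.94), i.e. (73.93/69.94)^(123/2).
= 1.05705^(123/2) = 30.3.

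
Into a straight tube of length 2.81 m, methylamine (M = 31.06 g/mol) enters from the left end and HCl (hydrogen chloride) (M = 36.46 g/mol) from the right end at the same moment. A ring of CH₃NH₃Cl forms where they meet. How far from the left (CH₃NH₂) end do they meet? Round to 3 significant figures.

1.46 m

Distances travelled in equal time are proportional to diffusion rates, so d_CH₃NH₂/d_HCl = √(M_HCl/M_CH₃NH₂) = √(36.46/31.06) = 1.083.
With d_CH₃NH₂ + d_HCl = 2.81 m, d_HCl = 2.81/(1 + 1.083) = 1.349 m.
d_CH₃NH₂ = 2.81 − 1.349 = 1.46 m.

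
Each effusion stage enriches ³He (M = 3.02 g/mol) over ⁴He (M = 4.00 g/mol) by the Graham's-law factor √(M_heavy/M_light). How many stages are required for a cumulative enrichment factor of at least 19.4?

22

Per stage α = (4.00/3.02)^(1/2) = 1.32450^0.5, giving ln α = 0.1405.
Need α^N ≥ 19.4 ⇒ N ≥ ln(19.4) / ln α = 2.965 / 0.1405 = 21.10.
Rounding up, N = 22 stages.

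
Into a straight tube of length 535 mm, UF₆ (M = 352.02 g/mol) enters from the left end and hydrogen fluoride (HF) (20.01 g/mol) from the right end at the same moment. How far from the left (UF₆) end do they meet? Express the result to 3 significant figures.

103 mm

Distances travelled in equal time are proportional to diffusion rates, so d_UF₆/d_HF = √(M_HF/M_UF₆) = √(20.01/352.02) = 0.2384.
With d_UF₆ + d_HF = 535 mm, d_HF = 535/(1 + 0.2384) = 432.0 mm.
d_UF₆ = 535 − 432.0 = 103 mm.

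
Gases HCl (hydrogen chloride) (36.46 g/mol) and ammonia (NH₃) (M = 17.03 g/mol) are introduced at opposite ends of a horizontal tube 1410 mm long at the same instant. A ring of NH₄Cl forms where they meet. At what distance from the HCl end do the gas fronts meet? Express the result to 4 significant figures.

572.4 mm

In equal time, each gas travels a distance ∝ its rate ∝ 1/√M, so d_HCl/d_NH₃ = √(M_NH₃/M_HCl) = √(17.03/36.46) = 0.6834.
With d_HCl + d_NH₃ = 1410 mm, d_NH₃ = 1410/(1 + 0.6834) = 837.6 mm.
d_HCl = 1410 − 837.6 = 572.4 mm.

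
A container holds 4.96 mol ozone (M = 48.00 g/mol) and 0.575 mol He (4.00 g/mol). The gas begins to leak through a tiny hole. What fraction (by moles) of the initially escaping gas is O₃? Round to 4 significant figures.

0.7135

Rate_i ∝ x_i/√M_i (Graham's law weighted by mole fraction), so the effusate composition follows n_i/√M_i.
Mole fraction of O₃ in the effusate = (n_O₃/√M_O₃) / (n_O₃/√M_O₃ + n_He/√M_He)
= (4.96/√48.00) / (4.96/√48.00 + 0.575/√4.00) = 0.7159/(0.7159 + 0.2875) = 0.7135.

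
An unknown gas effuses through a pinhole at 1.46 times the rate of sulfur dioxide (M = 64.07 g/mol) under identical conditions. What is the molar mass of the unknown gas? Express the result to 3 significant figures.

30.1 g/mol

From Graham's law, rate_X/rate_SO₂ = √(M_SO₂/M_X).
1.46 = √(64.07/M_X)
M_X = 64.07 / 1.46² = 64.07 / 2.132 = 30.1 g/mol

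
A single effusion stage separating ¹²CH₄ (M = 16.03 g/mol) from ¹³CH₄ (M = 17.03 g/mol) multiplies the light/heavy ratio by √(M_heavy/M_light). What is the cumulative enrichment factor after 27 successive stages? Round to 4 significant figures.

2.264

Overall factor = α^27 with α = √(17.03/16.03), i.e. (17.03/16.03)^(27/2).
= 1.06238^(27/2) = 2.264.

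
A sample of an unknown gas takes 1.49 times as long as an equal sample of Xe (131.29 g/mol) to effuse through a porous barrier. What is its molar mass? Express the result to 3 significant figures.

291 g/mol

Graham's law gives t_X/t_Xe = √(M_X/M_Xe).
1.49 = √(M_X/131.29)
M_X = 131.29 × 1.49² = 131.29 × 2.220 = 291 g/mol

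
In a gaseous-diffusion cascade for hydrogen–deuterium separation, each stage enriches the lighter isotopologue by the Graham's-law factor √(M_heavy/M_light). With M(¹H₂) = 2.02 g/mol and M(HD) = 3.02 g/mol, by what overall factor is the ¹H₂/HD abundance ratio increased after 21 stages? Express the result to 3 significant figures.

Each stage multiplies the ratio by α = √(3.02/2.02), so after 21 stages the overall factor is α^21 = (3.02/2.02)^(21/2).
= 1.49505^(21/2) = 68.2.

68.2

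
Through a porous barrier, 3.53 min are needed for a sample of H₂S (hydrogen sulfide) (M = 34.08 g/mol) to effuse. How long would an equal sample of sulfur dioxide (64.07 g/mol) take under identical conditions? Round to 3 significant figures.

Graham's law gives t_SO₂/t_H₂S = √(M_SO₂/M_H₂S) = √(64.07/34.08) = √1.880 = 1.371.
So the time for SO₂ is 3.53 × 1.371 = 4.84 min.

4.84 min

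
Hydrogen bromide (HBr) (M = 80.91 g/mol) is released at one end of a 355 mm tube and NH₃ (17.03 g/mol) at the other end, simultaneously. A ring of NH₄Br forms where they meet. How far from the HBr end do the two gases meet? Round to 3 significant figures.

112 mm

In equal time, each gas travels a distance ∝ its rate ∝ 1/√M, so d_HBr/d_NH₃ = √(M_NH₃/M_HBr) = √(17.03/80.91) = 0.4588.
With d_HBr + d_NH₃ = 355 mm, d_NH₃ = 355/(1 + 0.4588) = 243.4 mm.
d_HBr = 355 − 243.4 = 112 mm.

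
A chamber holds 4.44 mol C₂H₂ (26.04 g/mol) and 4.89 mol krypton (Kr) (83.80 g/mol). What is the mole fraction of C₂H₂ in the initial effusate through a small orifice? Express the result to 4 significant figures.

Each component's effusion rate ∝ (its partial pressure)·(1/√M) ∝ n_i/√M_i.
x_C₂H₂(eff) = (n_C₂H₂/√M_C₂H₂) / (n_C₂H₂/√M_C₂H₂ + n_Kr/√M_Kr)
= (4.44/√26.04) / (4.44/√26.04 + 4.89/√83.80) = 0.8701/(0.8701 + 0.5342) = 0.6196.

0.6196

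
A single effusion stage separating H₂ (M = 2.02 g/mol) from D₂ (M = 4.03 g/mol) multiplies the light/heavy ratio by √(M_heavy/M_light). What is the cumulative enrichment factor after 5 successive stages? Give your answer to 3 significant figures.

The single-stage factor is √(M_heavy/M_light), so 5 stages give [√(4.03/2.02)]^5 = (4.03/2.02)^(5/2).
= 1.99505^(5/2) = 5.62.

5.62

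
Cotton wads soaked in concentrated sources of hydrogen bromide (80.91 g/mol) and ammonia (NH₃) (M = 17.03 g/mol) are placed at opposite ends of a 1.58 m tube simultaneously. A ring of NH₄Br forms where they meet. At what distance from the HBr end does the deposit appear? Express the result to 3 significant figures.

0.497 m

Graham's law gives d_HBr/d_NH₃ = rate_HBr/rate_NH₃ = √(M_NH₃/M_HBr) = √(17.03/80.91) = 0.4588.
With d_HBr + d_NH₃ = 1.58 m, d_NH₃ = 1.58/(1 + 0.4588) = 1.083 m.
d_HBr = 1.58 − 1.083 = 0.497 m.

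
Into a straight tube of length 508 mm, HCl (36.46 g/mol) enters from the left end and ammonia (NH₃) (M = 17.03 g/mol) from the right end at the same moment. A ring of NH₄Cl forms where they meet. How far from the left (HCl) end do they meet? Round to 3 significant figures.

Distances travelled in equal time are proportional to diffusion rates, so d_HCl/d_NH₃ = √(M_NH₃/M_HCl) = √(17.03/36.46) = 0.6834.
With d_HCl + d_NH₃ = 508 mm, d_NH₃ = 508/(1 + 0.6834) = 301.8 mm.
d_HCl = 508 − 301.8 = 206 mm.

206 mm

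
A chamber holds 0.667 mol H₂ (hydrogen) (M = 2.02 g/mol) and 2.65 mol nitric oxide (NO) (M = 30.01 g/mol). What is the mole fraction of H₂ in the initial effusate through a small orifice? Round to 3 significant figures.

Each component's effusion rate ∝ (its partial pressure)·(1/√M) ∝ n_i/√M_i.
So x_H₂ in the escaping gas = (n_H₂/√M_H₂) / Σ(n_i/√M_i)
= (0.667/√2.02) / (0.667/√2.02 + 2.65/√30.01) = 0.4693/(0.4693 + 0.4837) = 0.492.

0.492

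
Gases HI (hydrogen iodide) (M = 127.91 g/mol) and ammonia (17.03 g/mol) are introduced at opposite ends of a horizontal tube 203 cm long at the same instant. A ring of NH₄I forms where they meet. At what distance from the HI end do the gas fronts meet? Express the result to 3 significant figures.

The fronts meet when d_HI + d_NH₃ = L with d_HI/d_NH₃ = √(M_NH₃/M_HI) (Graham's law). Here √(M_NH₃/M_HI) = √(17.03/127.91) = 0.3649.
With d_HI + d_NH₃ = 203 cm, d_NH₃ = 203/(1 + 0.3649) = 148.7 cm.
d_HI = 203 − 148.7 = 54.3 cm.

54.3 cm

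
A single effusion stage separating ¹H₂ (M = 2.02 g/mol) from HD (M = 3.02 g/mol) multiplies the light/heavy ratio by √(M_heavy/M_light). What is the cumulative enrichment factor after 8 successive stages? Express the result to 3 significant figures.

Overall factor = α^8 with α = √(3.02/2.02), i.e. (3.02/2.02)^(8/2).
= 1.49505^4 = 5.00.

5.00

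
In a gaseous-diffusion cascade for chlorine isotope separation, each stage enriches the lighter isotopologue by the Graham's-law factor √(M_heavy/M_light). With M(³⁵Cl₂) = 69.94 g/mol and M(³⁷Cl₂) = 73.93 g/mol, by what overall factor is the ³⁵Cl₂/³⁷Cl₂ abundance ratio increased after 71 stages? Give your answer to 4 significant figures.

7.168

Each stage multiplies the ratio by α = √(73.93/69.94), so after 71 stages the overall factor is α^71 = (73.93/69.94)^(71/2).
= 1.05705^(71/2) = 7.168.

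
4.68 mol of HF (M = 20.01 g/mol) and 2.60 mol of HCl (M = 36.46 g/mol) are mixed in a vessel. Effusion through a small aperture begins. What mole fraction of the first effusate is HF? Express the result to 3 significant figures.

0.708

Each component's effusion rate ∝ (its partial pressure)·(1/√M) ∝ n_i/√M_i.
x_HF(eff) = (n_HF/√M_HF) / (n_HF/√M_HF + n_HCl/√M_HCl)
= (4.68/√20.01) / (4.68/√20.01 + 2.60/√36.46) = 1.046/(1.046 + 0.4306) = 0.708.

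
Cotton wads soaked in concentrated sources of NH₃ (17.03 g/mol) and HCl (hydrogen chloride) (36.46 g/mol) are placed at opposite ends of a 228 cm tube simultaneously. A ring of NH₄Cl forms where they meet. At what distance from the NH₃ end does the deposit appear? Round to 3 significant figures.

135 cm

Graham's law gives d_NH₃/d_HCl = rate_NH₃/rate_HCl = √(M_HCl/M_NH₃) = √(36.46/17.03) = 1.463.
With d_NH₃ + d_HCl = 228 cm, d_HCl = 228/(1 + 1.463) = 92.56 cm.
d_NH₃ = 228 − 92.56 = 135 cm.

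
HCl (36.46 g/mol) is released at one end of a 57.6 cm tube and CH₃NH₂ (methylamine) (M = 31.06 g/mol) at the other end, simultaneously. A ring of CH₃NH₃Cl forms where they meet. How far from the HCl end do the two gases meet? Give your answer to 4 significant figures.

27.65 cm

In equal time, each gas travels a distance ∝ its rate ∝ 1/√M, so d_HCl/d_CH₃NH₂ = √(M_CH₃NH₂/M_HCl) = √(31.06/36.46) = 0.9230.
With d_HCl + d_CH₃NH₂ = 57.6 cm, d_CH₃NH₂ = 57.6/(1 + 0.9230) = 29.95 cm.
d_HCl = 57.6 − 29.95 = 27.65 cm.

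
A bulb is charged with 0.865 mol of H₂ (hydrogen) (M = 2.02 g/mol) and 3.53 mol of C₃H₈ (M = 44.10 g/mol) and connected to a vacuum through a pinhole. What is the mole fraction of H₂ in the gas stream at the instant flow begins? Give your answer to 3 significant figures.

0.534

Effusion rate of each component ∝ n_i/√M_i (partial pressure × 1/√M).
So x_H₂ in the escaping gas = (n_H₂/√M_H₂) / Σ(n_i/√M_i)
= (0.865/√2.02) / (0.865/√2.02 + 3.53/√44.10) = 0.6086/(0.6086 + 0.5316) = 0.534.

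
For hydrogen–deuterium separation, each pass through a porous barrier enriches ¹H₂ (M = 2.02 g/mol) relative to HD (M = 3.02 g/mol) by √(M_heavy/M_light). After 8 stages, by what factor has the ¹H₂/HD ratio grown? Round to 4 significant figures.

4.996

Overall factor = α^8 with α = √(3.02/2.02), i.e. (3.02/2.02)^(8/2).
= 1.49505^4 = 4.996.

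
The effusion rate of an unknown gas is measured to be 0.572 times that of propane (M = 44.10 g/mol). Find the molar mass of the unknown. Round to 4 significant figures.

Since effusion rate ∝ 1/√M, rate_X/rate_C₃H₈ = √(M_C₃H₈/M_X).
0.572 = √(44.10/M_X)
M_X = 44.10 / 0.572² = 44.10 / 0.3272 = 134.8 g/mol

134.8 g/mol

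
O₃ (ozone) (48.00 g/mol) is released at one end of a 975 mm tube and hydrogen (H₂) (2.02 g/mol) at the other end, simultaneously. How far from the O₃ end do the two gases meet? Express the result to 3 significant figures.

In equal time, each gas travels a distance ∝ its rate ∝ 1/√M, so d_O₃/d_H₂ = √(M_H₂/M_O₃) = √(2.02/48.00) = 0.2051.
With d_O₃ + d_H₂ = 975 mm, d_H₂ = 975/(1 + 0.2051) = 809.0 mm.
d_O₃ = 975 − 809.0 = 166 mm.

166 mm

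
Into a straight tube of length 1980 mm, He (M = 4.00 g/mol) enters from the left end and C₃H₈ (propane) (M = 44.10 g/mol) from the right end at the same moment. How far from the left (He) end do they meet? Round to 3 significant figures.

1520 mm

In equal time, each gas travels a distance ∝ its rate ∝ 1/√M, so d_He/d_C₃H₈ = √(M_C₃H₈/M_He) = √(44.10/4.00) = 3.320.
With d_He + d_C₃H₈ = 1980 mm, d_C₃H₈ = 1980/(1 + 3.320) = 458.3 mm.
d_He = 1980 − 458.3 = 1520 mm.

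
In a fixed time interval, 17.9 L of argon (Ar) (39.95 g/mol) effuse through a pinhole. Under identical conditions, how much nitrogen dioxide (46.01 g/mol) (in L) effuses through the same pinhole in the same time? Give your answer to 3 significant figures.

By Graham's law, rate_NO₂/rate_Ar = √(M_Ar/M_NO₂) = √(39.95/46.01) = √0.8683 = 0.9318.
So the volume for NO₂ is 17.9 × 0.9318 = 16.7 L.

16.7 L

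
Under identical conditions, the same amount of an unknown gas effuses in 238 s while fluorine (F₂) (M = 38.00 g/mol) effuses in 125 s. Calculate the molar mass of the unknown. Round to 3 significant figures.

138 g/mol

Since effusion rate ∝ 1/√M, t_X/t_F₂ = √(M_X/M_F₂).
238/125 = 1.904 = √(M_X/38.00)
M_X = 38.00 × 1.904² = 38.00 × 3.625 = 138 g/mol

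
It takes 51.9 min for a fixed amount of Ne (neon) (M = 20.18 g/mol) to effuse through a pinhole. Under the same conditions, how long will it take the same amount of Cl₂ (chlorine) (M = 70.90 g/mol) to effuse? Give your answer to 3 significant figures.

97.3 min

Graham's law gives t_Cl₂/t_Ne = √(M_Cl₂/M_Ne) = √(70.90/20.18) = √3.513 = 1.874.
So the time for Cl₂ is 51.9 × 1.874 = 97.3 min.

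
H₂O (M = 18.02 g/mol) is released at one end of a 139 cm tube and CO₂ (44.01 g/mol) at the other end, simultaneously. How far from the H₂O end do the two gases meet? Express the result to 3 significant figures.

84.8 cm

The fronts meet when d_H₂O + d_CO₂ = L with d_H₂O/d_CO₂ = √(M_CO₂/M_H₂O) (Graham's law). Here √(M_CO₂/M_H₂O) = √(44.01/18.02) = 1.563.
With d_H₂O + d_CO₂ = 139 cm, d_CO₂ = 139/(1 + 1.563) = 54.24 cm.
d_H₂O = 139 − 54.24 = 84.8 cm.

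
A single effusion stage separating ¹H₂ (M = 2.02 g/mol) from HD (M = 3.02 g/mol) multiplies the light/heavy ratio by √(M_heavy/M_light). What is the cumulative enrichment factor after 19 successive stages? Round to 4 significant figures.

45.63

After 19 stages the ratio has grown by (√(3.02/2.02))^19 = (3.02/2.02)^(19/2).
= 1.49505^(19/2) = 45.63.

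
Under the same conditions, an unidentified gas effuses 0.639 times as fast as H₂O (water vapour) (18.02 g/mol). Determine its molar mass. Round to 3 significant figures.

44.1 g/mol

Graham's law gives rate_X/rate_H₂O = √(M_H₂O/M_X).
0.639 = √(18.02/M_X)
M_X = 18.02 / 0.639² = 18.02 / 0.4083 = 44.1 g/mol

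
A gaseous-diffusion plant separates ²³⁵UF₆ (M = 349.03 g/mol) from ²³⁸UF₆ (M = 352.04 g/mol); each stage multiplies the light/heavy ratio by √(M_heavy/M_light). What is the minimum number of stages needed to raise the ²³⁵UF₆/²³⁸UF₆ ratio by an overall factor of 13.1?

600

Single-stage factor α = √(352.04/349.03), so ln α = ½ ln(1.00862) = 0.004293.
Need α^N ≥ 13.1 ⇒ N ≥ ln(13.1) / ln α = 2.573 / 0.004293 = 599.19.
So at least 600 stages are needed.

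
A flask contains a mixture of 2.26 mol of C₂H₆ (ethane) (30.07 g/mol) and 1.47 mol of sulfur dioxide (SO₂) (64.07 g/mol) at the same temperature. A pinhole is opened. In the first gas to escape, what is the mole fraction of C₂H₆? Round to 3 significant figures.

0.692

Rate_i ∝ x_i/√M_i (Graham's law weighted by mole fraction), so the effusate composition follows n_i/√M_i.
x_C₂H₆(eff) = (n_C₂H₆/√M_C₂H₆) / (n_C₂H₆/√M_C₂H₆ + n_SO₂/√M_SO₂)
= (2.26/√30.07) / (2.26/√30.07 + 1.47/√64.07) = 0.4121/(0.4121 + 0.1836) = 0.692.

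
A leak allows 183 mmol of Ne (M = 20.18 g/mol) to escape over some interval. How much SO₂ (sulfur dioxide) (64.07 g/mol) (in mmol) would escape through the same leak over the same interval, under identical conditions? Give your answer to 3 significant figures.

Using Graham's law: rate_SO₂/rate_Ne = √(M_Ne/M_SO₂) = √(20.18/64.07) = √0.3150 = 0.5612.
So the amount for SO₂ is 183 × 0.5612 = 103 mmol.

103 mmol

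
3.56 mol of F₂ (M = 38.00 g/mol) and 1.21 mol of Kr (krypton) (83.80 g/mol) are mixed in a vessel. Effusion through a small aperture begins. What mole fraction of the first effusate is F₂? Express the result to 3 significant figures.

Rate_i ∝ x_i/√M_i (Graham's law weighted by mole fraction), so the effusate composition follows n_i/√M_i.
x_F₂(eff) = (n_F₂/√M_F₂) / (n_F₂/√M_F₂ + n_Kr/√M_Kr)
= (3.56/√38.00) / (3.56/√38.00 + 1.21/√83.80) = 0.5775/(0.5775 + 0.1322) = 0.814.

0.814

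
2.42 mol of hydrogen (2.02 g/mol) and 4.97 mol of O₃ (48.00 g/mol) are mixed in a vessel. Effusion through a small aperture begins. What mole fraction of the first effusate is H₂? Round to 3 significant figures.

Each component's effusion rate ∝ (its partial pressure)·(1/√M) ∝ n_i/√M_i.
x_H₂(eff) = (n_H₂/√M_H₂) / (n_H₂/√M_H₂ + n_O₃/√M_O₃)
= (2.42/√2.02) / (2.42/√2.02 + 4.97/√48.00) = 1.703/(1.703 + 0.7174) = 0.704.

0.704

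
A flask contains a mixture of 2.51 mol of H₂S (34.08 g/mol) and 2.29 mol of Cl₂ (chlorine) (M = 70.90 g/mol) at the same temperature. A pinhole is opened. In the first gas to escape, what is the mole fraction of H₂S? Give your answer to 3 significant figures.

Effusion rate of each component ∝ n_i/√M_i (partial pressure × 1/√M).
x_H₂S(eff) = (n_H₂S/√M_H₂S) / (n_H₂S/√M_H₂S + n_Cl₂/√M_Cl₂)
= (2.51/√34.08) / (2.51/√34.08 + 2.29/√70.90) = 0.4300/(0.4300 + 0.2720) = 0.613.

0.613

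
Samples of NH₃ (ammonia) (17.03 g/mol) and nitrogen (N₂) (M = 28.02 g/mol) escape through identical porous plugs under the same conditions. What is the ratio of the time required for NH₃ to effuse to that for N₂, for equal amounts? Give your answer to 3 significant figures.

Using Graham's law: t_NH₃/t_N₂ = √(M_NH₃/M_N₂) = √(17.03/28.02) = √0.6078 = 0.780.

0.780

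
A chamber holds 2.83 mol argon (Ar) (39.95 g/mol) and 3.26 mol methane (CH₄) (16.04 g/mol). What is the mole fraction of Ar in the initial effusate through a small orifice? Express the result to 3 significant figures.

0.355

The effusion rate of species i is ∝ p_i/√M_i ∝ n_i/√M_i.
So x_Ar in the escaping gas = (n_Ar/√M_Ar) / Σ(n_i/√M_i)
= (2.83/√39.95) / (2.83/√39.95 + 3.26/√16.04) = 0.4477/(0.4477 + 0.8140) = 0.355.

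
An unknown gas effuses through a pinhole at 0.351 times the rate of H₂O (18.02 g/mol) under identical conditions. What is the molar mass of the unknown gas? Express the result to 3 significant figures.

146 g/mol

Since effusion rate ∝ 1/√M, rate_X/rate_H₂O = √(M_H₂O/M_X).
0.351 = √(18.02/M_X)
M_X = 18.02 / 0.351² = 18.02 / 0.1232 = 146 g/mol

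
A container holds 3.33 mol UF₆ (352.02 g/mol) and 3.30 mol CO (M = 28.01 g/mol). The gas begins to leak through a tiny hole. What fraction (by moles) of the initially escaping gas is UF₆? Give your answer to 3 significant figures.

Each component's effusion rate ∝ (its partial pressure)·(1/√M) ∝ n_i/√M_i.
Mole fraction of UF₆ in the effusate = (n_UF₆/√M_UF₆) / (n_UF₆/√M_UF₆ + n_CO/√M_CO)
= (3.33/√352.02) / (3.33/√352.02 + 3.30/√28.01) = 0.1775/(0.1775 + 0.6235) = 0.222.

0.222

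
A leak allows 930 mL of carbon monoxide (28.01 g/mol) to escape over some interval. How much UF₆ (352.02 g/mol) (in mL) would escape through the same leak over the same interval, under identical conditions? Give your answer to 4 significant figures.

Using Graham's law: rate_UF₆/rate_CO = √(M_CO/M_UF₆) = √(28.01/352.02) = √0.07957 = 0.2821.
So the volume for UF₆ is 930 × 0.2821 = 262.3 mL.

262.3 mL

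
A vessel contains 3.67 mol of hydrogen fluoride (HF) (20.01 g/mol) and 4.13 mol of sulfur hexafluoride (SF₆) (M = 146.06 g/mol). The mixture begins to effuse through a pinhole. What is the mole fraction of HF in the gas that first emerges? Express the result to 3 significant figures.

0.706

Rate_i ∝ x_i/√M_i (Graham's law weighted by mole fraction), so the effusate composition follows n_i/√M_i.
Mole fraction of HF in the effusate = (n_HF/√M_HF) / (n_HF/√M_HF + n_SF₆/√M_SF₆)
= (3.67/√20.01) / (3.67/√20.01 + 4.13/√146.06) = 0.8204/(0.8204 + 0.3417) = 0.706.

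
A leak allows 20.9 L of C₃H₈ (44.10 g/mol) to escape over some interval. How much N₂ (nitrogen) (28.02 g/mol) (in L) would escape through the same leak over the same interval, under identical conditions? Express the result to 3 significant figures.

26.2 L

Using Graham's law: rate_N₂/rate_C₃H₈ = √(M_C₃H₈/M_N₂) = √(44.10/28.02) = √1.574 = 1.255.
So the volume for N₂ is 20.9 × 1.255 = 26.2 L.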